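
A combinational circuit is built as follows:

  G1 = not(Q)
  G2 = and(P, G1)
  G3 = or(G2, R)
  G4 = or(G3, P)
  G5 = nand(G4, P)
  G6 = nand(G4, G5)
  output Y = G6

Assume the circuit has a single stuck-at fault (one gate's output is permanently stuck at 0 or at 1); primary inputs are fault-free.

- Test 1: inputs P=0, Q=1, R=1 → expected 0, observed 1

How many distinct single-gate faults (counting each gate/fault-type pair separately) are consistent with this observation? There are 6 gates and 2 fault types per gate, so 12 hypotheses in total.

4

Fault-free: G1=0, G2=0, G3=1, G4=1, G5=1, G6=0 → 0. Observed 1.
  G1 stuck-at-0: output 0 ✗
  G1 stuck-at-1: output 0 ✗
  G2 stuck-at-0: output 0 ✗
  G2 stuck-at-1: output 0 ✗
  G3 stuck-at-0: output 1 ✓
  G3 stuck-at-1: output 0 ✗
  G4 stuck-at-0: output 1 ✓
  G4 stuck-at-1: output 0 ✗
  G5 stuck-at-0: output 1 ✓
  G5 stuck-at-1: output 0 ✗
  G6 stuck-at-0: output 0 ✗
  G6 stuck-at-1: output 1 ✓
Consistent faults: {G3 stuck-at-0, G4 stuck-at-0, G5 stuck-at-0, G6 stuck-at-1} — 4 in all.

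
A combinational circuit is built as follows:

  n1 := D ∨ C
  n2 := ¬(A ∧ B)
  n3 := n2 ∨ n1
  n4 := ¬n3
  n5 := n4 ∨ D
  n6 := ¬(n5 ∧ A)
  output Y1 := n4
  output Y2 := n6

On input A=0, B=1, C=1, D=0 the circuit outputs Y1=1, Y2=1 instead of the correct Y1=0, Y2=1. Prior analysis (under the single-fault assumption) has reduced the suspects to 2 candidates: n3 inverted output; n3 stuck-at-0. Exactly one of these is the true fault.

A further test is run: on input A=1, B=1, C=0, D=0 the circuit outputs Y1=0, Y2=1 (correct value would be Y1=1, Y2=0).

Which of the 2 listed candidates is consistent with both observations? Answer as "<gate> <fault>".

n3 inverted output

Evaluate each candidate on input A=1, B=1, C=0, D=0:
  n3 inverted output: n1=0, n2=0, n3=1 [inverted output], n4=0, n5=0, n6=1 → Y1=0, Y2=1 — matches
  n3 stuck-at-0: n1=0, n2=0, n3=0 [stuck-at-0], n4=1, n5=1, n6=0 → Y1=1, Y2=0 — eliminated
Only n3 inverted output reproduces the observed Y1=0, Y2=1.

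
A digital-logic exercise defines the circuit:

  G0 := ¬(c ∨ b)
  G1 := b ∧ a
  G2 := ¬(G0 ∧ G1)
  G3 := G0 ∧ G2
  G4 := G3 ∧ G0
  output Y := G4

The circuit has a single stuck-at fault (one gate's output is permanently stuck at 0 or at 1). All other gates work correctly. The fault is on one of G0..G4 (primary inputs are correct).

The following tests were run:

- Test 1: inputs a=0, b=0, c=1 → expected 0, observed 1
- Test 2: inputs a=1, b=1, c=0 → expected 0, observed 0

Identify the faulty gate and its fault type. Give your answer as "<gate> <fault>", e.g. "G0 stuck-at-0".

G0 stuck-at-1

Fault-free values for test 1 (a=0, b=0, c=1): G0=0, G1=0, G2=1, G3=0, G4=0, giving Y=0. Observed 1.
Test 1: faults giving observed 1 are {G0 stuck-at-1, G4 stuck-at-1}.
Test 2 (a=1, b=1, c=0): fault-free G0=0, G1=1, G2=1, G3=0, G4=0 → 0; observed 0. Eliminates G4 stuck-at-1.
Only G0 stuck-at-1 is consistent with every test.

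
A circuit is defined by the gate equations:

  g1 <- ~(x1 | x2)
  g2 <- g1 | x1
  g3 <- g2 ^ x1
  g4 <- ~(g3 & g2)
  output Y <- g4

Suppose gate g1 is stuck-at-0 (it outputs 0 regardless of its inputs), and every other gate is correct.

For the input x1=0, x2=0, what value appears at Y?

Propagate with g1 forced: g1=0 [stuck-at-0], g2=0, g3=0, g4=1.
So Y = 1. (Without the fault it would be 0.)

1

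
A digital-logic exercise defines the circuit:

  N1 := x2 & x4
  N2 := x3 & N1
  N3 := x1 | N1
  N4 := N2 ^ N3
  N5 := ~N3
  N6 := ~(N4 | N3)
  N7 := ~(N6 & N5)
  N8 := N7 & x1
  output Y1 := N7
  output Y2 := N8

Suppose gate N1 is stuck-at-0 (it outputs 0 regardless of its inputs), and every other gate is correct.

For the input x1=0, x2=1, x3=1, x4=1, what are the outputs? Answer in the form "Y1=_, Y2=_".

Propagate with N1 forced: N1=0 [stuck-at-0], N2=0, N3=0, N4=0, N5=1, N6=1, N7=0, N8=0.
So the outputs are Y1=0, Y2=0. (Without the fault they would be Y1=1, Y2=0.)

Y1=0, Y2=0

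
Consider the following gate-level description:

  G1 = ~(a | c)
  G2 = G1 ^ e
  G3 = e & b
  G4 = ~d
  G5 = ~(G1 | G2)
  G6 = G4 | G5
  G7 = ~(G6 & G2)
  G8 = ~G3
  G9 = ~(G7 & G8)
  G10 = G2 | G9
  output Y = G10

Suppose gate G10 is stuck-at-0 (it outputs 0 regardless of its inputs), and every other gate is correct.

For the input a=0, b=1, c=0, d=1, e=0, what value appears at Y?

0

Propagate with G10 forced: G1=1, G2=1, G3=0, G4=0, G5=0, G6=0, G7=1, G8=1, G9=0, G10=0 [stuck-at-0].
So Y = 0. (Without the fault it would be 1.)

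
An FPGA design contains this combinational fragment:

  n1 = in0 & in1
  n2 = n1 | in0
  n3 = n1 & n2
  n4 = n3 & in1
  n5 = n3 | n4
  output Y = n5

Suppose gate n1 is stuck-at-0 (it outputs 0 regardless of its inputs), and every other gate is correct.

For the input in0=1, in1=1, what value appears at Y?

0

Propagate with n1 forced: n1=0 [stuck-at-0], n2=1, n3=0, n4=0, n5=0.
So Y = 0. (Without the fault it would be 1.)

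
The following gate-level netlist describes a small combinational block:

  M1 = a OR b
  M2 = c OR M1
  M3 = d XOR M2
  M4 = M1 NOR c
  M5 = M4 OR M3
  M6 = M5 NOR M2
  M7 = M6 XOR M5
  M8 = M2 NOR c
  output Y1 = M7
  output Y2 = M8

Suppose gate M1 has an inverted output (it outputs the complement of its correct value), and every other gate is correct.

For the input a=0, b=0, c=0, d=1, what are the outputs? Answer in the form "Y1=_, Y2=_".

Y1=0, Y2=0

Propagate with M1 forced: M1=1 [inverted output], M2=1, M3=0, M4=0, M5=0, M6=0, M7=0, M8=0.
So the outputs are Y1=0, Y2=0. (Without the fault they would be Y1=1, Y2=1.)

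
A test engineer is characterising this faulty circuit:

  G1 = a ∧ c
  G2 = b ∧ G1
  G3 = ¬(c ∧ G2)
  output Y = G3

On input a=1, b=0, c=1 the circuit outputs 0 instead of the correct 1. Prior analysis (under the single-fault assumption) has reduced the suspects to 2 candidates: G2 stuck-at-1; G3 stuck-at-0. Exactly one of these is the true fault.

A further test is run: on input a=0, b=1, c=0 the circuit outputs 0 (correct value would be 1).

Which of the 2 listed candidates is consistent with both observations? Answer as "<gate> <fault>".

G3 stuck-at-0

Evaluate each candidate on input a=0, b=1, c=0:
  G2 stuck-at-1: G1=0, G2=1 [stuck-at-1], G3=1 → 1 — eliminated
  G3 stuck-at-0: G1=0, G2=0, G3=0 [stuck-at-0] → 0 — matches
Only G3 stuck-at-0 reproduces the observed 0.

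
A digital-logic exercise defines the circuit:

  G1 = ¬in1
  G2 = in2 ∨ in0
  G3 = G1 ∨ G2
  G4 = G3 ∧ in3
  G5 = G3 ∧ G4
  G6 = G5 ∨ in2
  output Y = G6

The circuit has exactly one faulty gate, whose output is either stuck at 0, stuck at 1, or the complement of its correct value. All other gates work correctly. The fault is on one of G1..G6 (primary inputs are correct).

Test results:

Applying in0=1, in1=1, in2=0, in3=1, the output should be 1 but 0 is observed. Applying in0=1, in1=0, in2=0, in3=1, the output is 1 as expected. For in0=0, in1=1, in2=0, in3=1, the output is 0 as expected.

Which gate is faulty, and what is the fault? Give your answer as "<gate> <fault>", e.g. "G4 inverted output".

G2 stuck-at-0

Fault-free values for test 1 (in0=1, in1=1, in2=0, in3=1): G1=0, G2=1, G3=1, G4=1, G5=1, G6=1, giving Y=1. Observed 0.
Test 1: faults giving observed 0 are {G2 stuck-at-0, G2 inverted output, G3 stuck-at-0, G3 inverted output, G4 stuck-at-0, G4 inverted output, G5 stuck-at-0, G5 inverted output, G6 stuck-at-0, G6 inverted output}.
Test 2 (in0=1, in1=0, in2=0, in3=1): fault-free G1=1, G2=1, G3=1, G4=1, G5=1, G6=1 → 1; observed 1. Eliminates G3 stuck-at-0, G3 inverted output, G4 stuck-at-0, G4 inverted output, G5 stuck-at-0, G5 inverted output, G6 stuck-at-0, G6 inverted output.
Test 3 (in0=0, in1=1, in2=0, in3=1): fault-free G1=0, G2=0, G3=0, G4=0, G5=0, G6=0 → 0; observed 0. Eliminates G2 inverted output.
Only G2 stuck-at-0 is consistent with every test.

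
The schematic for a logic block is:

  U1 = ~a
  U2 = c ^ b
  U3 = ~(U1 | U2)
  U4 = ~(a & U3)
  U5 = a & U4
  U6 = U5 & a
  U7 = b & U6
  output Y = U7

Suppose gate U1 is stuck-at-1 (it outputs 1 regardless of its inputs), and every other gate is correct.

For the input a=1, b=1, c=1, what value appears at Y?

1

Propagate with U1 forced: U1=1 [stuck-at-1], U2=0, U3=0, U4=1, U5=1, U6=1, U7=1.
So Y = 1. (Without the fault it would be 0.)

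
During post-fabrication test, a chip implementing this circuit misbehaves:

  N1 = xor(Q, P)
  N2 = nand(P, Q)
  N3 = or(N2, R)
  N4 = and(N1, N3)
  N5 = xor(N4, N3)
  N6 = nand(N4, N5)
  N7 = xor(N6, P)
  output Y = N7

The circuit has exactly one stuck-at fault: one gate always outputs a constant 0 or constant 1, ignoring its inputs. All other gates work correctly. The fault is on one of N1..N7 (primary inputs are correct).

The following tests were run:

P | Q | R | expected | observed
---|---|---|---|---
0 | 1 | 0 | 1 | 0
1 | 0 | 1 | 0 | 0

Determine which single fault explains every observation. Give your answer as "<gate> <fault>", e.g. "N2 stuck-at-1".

Fault-free values for test 1 (P=0, Q=1, R=0): N1=1, N2=1, N3=1, N4=1, N5=0, N6=1, N7=1, giving Y=1. Observed 0.
Test 1: faults giving observed 0 are {N5 stuck-at-1, N6 stuck-at-0, N7 stuck-at-0}.
Test 2 (P=1, Q=0, R=1): fault-free N1=1, N2=1, N3=1, N4=1, N5=0, N6=1, N7=0 → 0; observed 0. Eliminates N5 stuck-at-1, N6 stuck-at-0.
Only N7 stuck-at-0 is consistent with every test.

N7 stuck-at-0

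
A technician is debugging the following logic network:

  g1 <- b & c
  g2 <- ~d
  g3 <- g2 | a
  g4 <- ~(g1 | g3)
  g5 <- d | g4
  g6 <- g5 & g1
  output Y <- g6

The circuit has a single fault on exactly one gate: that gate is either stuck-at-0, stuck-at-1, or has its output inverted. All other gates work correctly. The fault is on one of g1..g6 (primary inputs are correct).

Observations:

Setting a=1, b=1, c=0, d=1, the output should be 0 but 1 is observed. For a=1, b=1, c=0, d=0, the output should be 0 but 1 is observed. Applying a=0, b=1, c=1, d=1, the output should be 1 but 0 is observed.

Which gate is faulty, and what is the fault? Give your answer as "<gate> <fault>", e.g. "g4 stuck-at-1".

g6 inverted output

Fault-free values for test 1 (a=1, b=1, c=0, d=1): g1=0, g2=0, g3=1, g4=0, g5=1, g6=0, giving Y=0. Observed 1.
Test 1: faults giving observed 1 are {g1 stuck-at-1, g1 inverted output, g6 stuck-at-1, g6 inverted output}.
Test 2 (a=1, b=1, c=0, d=0): fault-free g1=0, g2=1, g3=1, g4=0, g5=0, g6=0 → 0; observed 1. Eliminates g1 stuck-at-1, g1 inverted output.
Test 3 (a=0, b=1, c=1, d=1): fault-free g1=1, g2=0, g3=0, g4=0, g5=1, g6=1 → 1; observed 0. Eliminates g6 stuck-at-1.
Only g6 inverted output is consistent with every test.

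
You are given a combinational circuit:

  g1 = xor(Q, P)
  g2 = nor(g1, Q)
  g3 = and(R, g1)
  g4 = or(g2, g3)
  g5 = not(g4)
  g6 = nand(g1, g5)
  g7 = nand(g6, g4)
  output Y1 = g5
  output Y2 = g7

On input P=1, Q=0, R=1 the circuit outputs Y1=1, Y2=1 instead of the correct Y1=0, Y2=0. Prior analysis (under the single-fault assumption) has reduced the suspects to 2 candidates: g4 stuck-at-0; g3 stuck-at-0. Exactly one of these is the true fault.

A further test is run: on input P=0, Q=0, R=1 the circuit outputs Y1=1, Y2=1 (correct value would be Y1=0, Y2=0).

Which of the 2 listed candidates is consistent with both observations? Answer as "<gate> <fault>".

Evaluate each candidate on input P=0, Q=0, R=1:
  g4 stuck-at-0: g1=0, g2=1, g3=0, g4=0 [stuck-at-0], g5=1, g6=1, g7=1 → Y1=1, Y2=1 — matches
  g3 stuck-at-0: g1=0, g2=1, g3=0 [stuck-at-0], g4=1, g5=0, g6=1, g7=0 → Y1=0, Y2=0 — eliminated
Only g4 stuck-at-0 reproduces the observed Y1=1, Y2=1.

g4 stuck-at-0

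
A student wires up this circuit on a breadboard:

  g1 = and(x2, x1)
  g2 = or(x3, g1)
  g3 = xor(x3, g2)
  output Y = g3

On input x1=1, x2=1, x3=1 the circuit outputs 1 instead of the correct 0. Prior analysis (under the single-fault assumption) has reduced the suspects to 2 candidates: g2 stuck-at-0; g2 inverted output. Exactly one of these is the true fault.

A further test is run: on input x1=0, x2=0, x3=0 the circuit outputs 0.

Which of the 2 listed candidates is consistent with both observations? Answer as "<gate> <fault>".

g2 stuck-at-0

Evaluate each candidate on input x1=0, x2=0, x3=0:
  g2 stuck-at-0: g1=0, g2=0 [stuck-at-0], g3=0 → 0 — matches
  g2 inverted output: g1=0, g2=1 [inverted output], g3=1 → 1 — eliminated
Only g2 stuck-at-0 reproduces the observed 0.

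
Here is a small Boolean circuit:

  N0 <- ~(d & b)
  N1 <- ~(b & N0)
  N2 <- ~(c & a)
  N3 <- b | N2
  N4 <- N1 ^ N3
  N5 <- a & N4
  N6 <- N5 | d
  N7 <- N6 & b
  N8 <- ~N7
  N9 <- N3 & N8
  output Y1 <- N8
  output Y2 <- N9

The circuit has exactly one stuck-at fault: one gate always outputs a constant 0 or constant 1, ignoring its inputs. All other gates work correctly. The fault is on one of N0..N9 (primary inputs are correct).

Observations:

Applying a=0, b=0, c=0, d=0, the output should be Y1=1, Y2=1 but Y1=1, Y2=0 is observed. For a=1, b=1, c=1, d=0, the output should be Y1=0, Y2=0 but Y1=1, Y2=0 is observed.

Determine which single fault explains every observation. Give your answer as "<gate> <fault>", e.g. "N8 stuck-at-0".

Fault-free values for test 1 (a=0, b=0, c=0, d=0): N0=1, N1=1, N2=1, N3=1, N4=0, N5=0, N6=0, N7=0, N8=1, N9=1, giving Y1=1, Y2=1. Observed Y1=1, Y2=0.
Test 1: faults giving observed Y1=1, Y2=0 are {N2 stuck-at-0, N3 stuck-at-0, N9 stuck-at-0}.
Test 2 (a=1, b=1, c=1, d=0): fault-free N0=1, N1=0, N2=0, N3=1, N4=1, N5=1, N6=1, N7=1, N8=0, N9=0 → Y1=0, Y2=0; observed Y1=1, Y2=0. Eliminates N2 stuck-at-0, N9 stuck-at-0.
Only N3 stuck-at-0 is consistent with every test.

N3 stuck-at-0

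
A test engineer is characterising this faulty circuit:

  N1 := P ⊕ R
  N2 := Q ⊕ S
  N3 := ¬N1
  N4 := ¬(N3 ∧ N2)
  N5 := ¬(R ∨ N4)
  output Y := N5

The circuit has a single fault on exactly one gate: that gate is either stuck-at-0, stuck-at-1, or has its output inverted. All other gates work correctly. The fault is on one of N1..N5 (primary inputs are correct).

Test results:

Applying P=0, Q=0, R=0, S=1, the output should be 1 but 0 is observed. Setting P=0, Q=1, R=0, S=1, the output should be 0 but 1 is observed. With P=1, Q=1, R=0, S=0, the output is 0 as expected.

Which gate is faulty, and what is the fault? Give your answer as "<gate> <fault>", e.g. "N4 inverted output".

Fault-free values for test 1 (P=0, Q=0, R=0, S=1): N1=0, N2=1, N3=1, N4=0, N5=1, giving Y=1. Observed 0.
Test 1: faults giving observed 0 are {N1 stuck-at-1, N1 inverted output, N2 stuck-at-0, N2 inverted output, N3 stuck-at-0, N3 inverted output, N4 stuck-at-1, N4 inverted output, N5 stuck-at-0, N5 inverted output}.
Test 2 (P=0, Q=1, R=0, S=1): fault-free N1=0, N2=0, N3=1, N4=1, N5=0 → 0; observed 1. Eliminates N1 stuck-at-1, N1 inverted output, N2 stuck-at-0, N3 stuck-at-0, N3 inverted output, N4 stuck-at-1, N5 stuck-at-0.
Test 3 (P=1, Q=1, R=0, S=0): fault-free N1=1, N2=1, N3=0, N4=1, N5=0 → 0; observed 0. Eliminates N4 inverted output, N5 inverted output.
Only N2 inverted output is consistent with every test.

N2 inverted output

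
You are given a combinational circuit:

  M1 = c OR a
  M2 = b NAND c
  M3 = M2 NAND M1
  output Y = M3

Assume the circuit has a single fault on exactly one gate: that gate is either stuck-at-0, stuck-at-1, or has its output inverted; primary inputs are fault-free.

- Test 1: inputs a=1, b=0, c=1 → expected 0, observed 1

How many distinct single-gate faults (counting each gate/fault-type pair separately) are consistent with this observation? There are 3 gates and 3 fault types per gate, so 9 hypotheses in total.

6

Fault-free: M1=1, M2=1, M3=0 → 0. Observed 1.
  M1 stuck-at-0: output 1 ✓
  M1 stuck-at-1: output 0 ✗
  M1 inverted output: output 1 ✓
  M2 stuck-at-0: output 1 ✓
  M2 stuck-at-1: output 0 ✗
  M2 inverted output: output 1 ✓
  M3 stuck-at-0: output 0 ✗
  M3 stuck-at-1: output 1 ✓
  M3 inverted output: output 1 ✓
Consistent faults: {M1 stuck-at-0, M1 inverted output, M2 stuck-at-0, M2 inverted output, M3 stuck-at-1, M3 inverted output} — 6 in all.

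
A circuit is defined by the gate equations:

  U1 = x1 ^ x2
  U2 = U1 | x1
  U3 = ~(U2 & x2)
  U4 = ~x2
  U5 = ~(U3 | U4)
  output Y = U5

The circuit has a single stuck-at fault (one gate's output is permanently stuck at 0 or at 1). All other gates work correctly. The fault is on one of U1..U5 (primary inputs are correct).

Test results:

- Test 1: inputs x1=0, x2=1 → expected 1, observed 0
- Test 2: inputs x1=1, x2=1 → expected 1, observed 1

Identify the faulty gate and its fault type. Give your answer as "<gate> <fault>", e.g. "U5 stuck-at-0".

U1 stuck-at-0

Fault-free values for test 1 (x1=0, x2=1): U1=1, U2=1, U3=0, U4=0, U5=1, giving Y=1. Observed 0.
Test 1: faults giving observed 0 are {U1 stuck-at-0, U2 stuck-at-0, U3 stuck-at-1, U4 stuck-at-1, U5 stuck-at-0}.
Test 2 (x1=1, x2=1): fault-free U1=0, U2=1, U3=0, U4=0, U5=1 → 1; observed 1. Eliminates U2 stuck-at-0, U3 stuck-at-1, U4 stuck-at-1, U5 stuck-at-0.
Only U1 stuck-at-0 is consistent with every test.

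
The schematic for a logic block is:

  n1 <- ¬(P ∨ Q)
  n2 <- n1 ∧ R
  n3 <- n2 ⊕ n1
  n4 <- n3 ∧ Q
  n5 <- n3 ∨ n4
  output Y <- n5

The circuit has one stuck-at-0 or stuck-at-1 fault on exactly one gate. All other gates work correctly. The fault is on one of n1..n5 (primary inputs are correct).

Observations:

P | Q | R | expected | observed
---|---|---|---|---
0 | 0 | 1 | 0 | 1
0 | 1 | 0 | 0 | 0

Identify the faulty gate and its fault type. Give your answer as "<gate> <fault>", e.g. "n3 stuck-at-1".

Fault-free values for test 1 (P=0, Q=0, R=1): n1=1, n2=1, n3=0, n4=0, n5=0, giving Y=0. Observed 1.
Test 1: faults giving observed 1 are {n2 stuck-at-0, n3 stuck-at-1, n4 stuck-at-1, n5 stuck-at-1}.
Test 2 (P=0, Q=1, R=0): fault-free n1=0, n2=0, n3=0, n4=0, n5=0 → 0; observed 0. Eliminates n3 stuck-at-1, n4 stuck-at-1, n5 stuck-at-1.
Only n2 stuck-at-0 is consistent with every test.

n2 stuck-at-0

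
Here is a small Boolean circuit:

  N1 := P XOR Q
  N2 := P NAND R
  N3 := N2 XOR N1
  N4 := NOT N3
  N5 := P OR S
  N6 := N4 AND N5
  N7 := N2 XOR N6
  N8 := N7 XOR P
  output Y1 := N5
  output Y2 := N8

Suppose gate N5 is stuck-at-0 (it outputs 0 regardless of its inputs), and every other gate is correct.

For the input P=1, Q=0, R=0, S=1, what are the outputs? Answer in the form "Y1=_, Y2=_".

Propagate with N5 forced: N1=1, N2=1, N3=0, N4=1, N5=0 [stuck-at-0], N6=0, N7=1, N8=0.
So the outputs are Y1=0, Y2=0. (Without the fault they would be Y1=1, Y2=1.)

Y1=0, Y2=0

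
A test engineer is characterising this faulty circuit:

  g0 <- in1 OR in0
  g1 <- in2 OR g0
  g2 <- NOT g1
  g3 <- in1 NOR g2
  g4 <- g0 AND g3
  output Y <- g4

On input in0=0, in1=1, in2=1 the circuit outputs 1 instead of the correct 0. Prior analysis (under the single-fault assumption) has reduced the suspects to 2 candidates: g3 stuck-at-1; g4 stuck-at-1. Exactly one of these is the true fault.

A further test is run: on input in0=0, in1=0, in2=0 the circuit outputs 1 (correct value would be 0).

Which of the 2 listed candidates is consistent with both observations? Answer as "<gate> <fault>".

g4 stuck-at-1

Evaluate each candidate on input in0=0, in1=0, in2=0:
  g3 stuck-at-1: g0=0, g1=0, g2=1, g3=1 [stuck-at-1], g4=0 → 0 — eliminated
  g4 stuck-at-1: g0=0, g1=0, g2=1, g3=0, g4=1 [stuck-at-1] → 1 — matches
Only g4 stuck-at-1 reproduces the observed 1.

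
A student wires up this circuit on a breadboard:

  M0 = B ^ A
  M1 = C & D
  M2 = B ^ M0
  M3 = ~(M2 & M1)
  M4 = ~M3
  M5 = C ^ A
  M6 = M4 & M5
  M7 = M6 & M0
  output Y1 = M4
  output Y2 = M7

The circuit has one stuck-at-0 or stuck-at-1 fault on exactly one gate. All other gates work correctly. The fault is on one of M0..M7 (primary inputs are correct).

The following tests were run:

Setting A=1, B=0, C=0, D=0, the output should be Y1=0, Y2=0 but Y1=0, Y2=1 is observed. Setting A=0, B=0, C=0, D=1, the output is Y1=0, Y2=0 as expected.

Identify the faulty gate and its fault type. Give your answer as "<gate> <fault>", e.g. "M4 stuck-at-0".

Fault-free values for test 1 (A=1, B=0, C=0, D=0): M0=1, M1=0, M2=1, M3=1, M4=0, M5=1, M6=0, M7=0, giving Y1=0, Y2=0. Observed Y1=0, Y2=1.
Test 1: faults giving observed Y1=0, Y2=1 are {M6 stuck-at-1, M7 stuck-at-1}.
Test 2 (A=0, B=0, C=0, D=1): fault-free M0=0, M1=0, M2=0, M3=1, M4=0, M5=0, M6=0, M7=0 → Y1=0, Y2=0; observed Y1=0, Y2=0. Eliminates M7 stuck-at-1.
Only M6 stuck-at-1 is consistent with every test.

M6 stuck-at-1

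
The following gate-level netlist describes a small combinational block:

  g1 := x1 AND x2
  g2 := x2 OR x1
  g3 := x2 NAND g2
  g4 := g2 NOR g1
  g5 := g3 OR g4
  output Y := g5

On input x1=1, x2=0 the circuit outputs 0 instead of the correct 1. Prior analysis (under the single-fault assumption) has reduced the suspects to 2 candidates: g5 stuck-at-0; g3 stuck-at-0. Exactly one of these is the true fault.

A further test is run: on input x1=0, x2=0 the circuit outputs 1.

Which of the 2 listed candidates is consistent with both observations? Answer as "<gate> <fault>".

g3 stuck-at-0

Evaluate each candidate on input x1=0, x2=0:
  g5 stuck-at-0: g1=0, g2=0, g3=1, g4=1, g5=0 [stuck-at-0] → 0 — eliminated
  g3 stuck-at-0: g1=0, g2=0, g3=0 [stuck-at-0], g4=1, g5=1 → 1 — matches
Only g3 stuck-at-0 reproduces the observed 1.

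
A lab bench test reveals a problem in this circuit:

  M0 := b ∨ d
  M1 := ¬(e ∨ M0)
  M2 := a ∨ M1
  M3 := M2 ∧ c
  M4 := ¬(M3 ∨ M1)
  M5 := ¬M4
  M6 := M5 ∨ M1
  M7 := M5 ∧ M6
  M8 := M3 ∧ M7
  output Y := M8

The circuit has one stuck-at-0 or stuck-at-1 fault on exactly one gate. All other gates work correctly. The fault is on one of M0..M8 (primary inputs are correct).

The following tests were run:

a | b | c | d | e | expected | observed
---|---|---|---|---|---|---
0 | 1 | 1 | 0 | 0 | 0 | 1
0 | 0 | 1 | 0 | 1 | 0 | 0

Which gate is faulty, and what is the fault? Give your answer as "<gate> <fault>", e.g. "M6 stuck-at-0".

Fault-free values for test 1 (a=0, b=1, c=1, d=0, e=0): M0=1, M1=0, M2=0, M3=0, M4=1, M5=0, M6=0, M7=0, M8=0, giving Y=0. Observed 1.
Test 1: faults giving observed 1 are {M0 stuck-at-0, M1 stuck-at-1, M2 stuck-at-1, M3 stuck-at-1, M8 stuck-at-1}.
Test 2 (a=0, b=0, c=1, d=0, e=1): fault-free M0=0, M1=0, M2=0, M3=0, M4=1, M5=0, M6=0, M7=0, M8=0 → 0; observed 0. Eliminates M1 stuck-at-1, M2 stuck-at-1, M3 stuck-at-1, M8 stuck-at-1.
Only M0 stuck-at-0 is consistent with every test.

M0 stuck-at-0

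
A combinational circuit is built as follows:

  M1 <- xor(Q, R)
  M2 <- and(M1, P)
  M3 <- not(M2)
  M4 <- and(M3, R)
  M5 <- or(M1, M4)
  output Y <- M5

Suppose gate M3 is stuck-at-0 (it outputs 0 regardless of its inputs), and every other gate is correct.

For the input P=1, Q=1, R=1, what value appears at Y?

0

Propagate with M3 forced: M1=0, M2=0, M3=0 [stuck-at-0], M4=0, M5=0.
So Y = 0. (Without the fault it would be 1.)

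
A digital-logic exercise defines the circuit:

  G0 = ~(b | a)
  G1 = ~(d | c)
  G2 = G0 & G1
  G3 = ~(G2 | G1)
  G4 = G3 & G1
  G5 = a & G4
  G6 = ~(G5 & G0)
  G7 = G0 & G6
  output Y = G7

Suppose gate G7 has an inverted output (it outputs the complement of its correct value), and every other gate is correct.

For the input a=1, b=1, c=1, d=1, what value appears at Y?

Propagate with G7 forced: G0=0, G1=0, G2=0, G3=1, G4=0, G5=0, G6=1, G7=1 [inverted output].
So Y = 1. (Without the fault it would be 0.)

1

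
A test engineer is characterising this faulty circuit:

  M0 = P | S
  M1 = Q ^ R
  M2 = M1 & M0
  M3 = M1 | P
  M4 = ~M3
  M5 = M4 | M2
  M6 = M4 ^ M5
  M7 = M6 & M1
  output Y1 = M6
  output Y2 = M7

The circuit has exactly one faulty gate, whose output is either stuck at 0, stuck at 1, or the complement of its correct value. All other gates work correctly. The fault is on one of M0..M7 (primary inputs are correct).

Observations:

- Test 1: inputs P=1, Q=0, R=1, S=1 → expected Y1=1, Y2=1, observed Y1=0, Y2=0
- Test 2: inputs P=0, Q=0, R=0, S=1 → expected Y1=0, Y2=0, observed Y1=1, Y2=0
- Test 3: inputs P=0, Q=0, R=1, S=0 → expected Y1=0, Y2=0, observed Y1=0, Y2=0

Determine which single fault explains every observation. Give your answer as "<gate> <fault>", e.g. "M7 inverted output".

M5 stuck-at-0

Fault-free values for test 1 (P=1, Q=0, R=1, S=1): M0=1, M1=1, M2=1, M3=1, M4=0, M5=1, M6=1, M7=1, giving Y1=1, Y2=1. Observed Y1=0, Y2=0.
Test 1: faults giving observed Y1=0, Y2=0 are {M0 stuck-at-0, M0 inverted output, M1 stuck-at-0, M1 inverted output, M2 stuck-at-0, M2 inverted output, M3 stuck-at-0, M3 inverted output, M4 stuck-at-1, M4 inverted output, M5 stuck-at-0, M5 inverted output, M6 stuck-at-0, M6 inverted output}.
Test 2 (P=0, Q=0, R=0, S=1): fault-free M0=1, M1=0, M2=0, M3=0, M4=1, M5=1, M6=0, M7=0 → Y1=0, Y2=0; observed Y1=1, Y2=0. Eliminates M0 stuck-at-0, M0 inverted output, M1 stuck-at-0, M1 inverted output, M2 stuck-at-0, M2 inverted output, M3 stuck-at-0, M3 inverted output, M4 stuck-at-1, M4 inverted output, M6 stuck-at-0.
Test 3 (P=0, Q=0, R=1, S=0): fault-free M0=0, M1=1, M2=0, M3=1, M4=0, M5=0, M6=0, M7=0 → Y1=0, Y2=0; observed Y1=0, Y2=0. Eliminates M5 inverted output, M6 inverted output.
Only M5 stuck-at-0 is consistent with every test.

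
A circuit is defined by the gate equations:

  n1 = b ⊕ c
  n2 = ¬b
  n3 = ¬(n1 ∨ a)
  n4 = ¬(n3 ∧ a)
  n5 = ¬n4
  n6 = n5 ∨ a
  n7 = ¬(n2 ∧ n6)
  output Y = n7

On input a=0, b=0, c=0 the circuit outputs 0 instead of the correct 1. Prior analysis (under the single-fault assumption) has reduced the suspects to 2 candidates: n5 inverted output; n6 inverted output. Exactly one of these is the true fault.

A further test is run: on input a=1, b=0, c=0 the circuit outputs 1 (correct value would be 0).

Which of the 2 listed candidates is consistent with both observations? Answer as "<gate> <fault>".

Evaluate each candidate on input a=1, b=0, c=0:
  n5 inverted output: n1=0, n2=1, n3=0, n4=1, n5=1 [inverted output], n6=1, n7=0 → 0 — eliminated
  n6 inverted output: n1=0, n2=1, n3=0, n4=1, n5=0, n6=0 [inverted output], n7=1 → 1 — matches
Only n6 inverted output reproduces the observed 1.

n6 inverted output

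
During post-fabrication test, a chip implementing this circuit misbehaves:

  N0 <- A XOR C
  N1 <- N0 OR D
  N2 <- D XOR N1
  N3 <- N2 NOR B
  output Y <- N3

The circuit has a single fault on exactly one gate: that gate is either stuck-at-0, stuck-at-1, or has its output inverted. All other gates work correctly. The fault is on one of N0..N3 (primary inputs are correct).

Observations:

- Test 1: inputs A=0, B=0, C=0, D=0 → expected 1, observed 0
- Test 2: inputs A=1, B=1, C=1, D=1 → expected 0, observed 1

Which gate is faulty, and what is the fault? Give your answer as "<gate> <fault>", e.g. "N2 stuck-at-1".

N3 inverted output

Fault-free values for test 1 (A=0, B=0, C=0, D=0): N0=0, N1=0, N2=0, N3=1, giving Y=1. Observed 0.
Test 1: faults giving observed 0 are {N0 stuck-at-1, N0 inverted output, N1 stuck-at-1, N1 inverted output, N2 stuck-at-1, N2 inverted output, N3 stuck-at-0, N3 inverted output}.
Test 2 (A=1, B=1, C=1, D=1): fault-free N0=0, N1=1, N2=0, N3=0 → 0; observed 1. Eliminates N0 stuck-at-1, N0 inverted output, N1 stuck-at-1, N1 inverted output, N2 stuck-at-1, N2 inverted output, N3 stuck-at-0.
Only N3 inverted output is consistent with every test.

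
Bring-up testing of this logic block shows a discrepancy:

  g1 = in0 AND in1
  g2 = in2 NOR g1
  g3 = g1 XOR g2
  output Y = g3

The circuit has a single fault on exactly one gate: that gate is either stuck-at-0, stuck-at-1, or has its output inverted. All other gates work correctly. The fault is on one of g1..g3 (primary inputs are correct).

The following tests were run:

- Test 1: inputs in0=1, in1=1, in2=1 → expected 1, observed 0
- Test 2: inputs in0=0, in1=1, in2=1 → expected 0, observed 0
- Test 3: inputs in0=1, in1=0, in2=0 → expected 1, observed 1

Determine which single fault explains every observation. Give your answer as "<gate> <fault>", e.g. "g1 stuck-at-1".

g1 stuck-at-0

Fault-free values for test 1 (in0=1, in1=1, in2=1): g1=1, g2=0, g3=1, giving Y=1. Observed 0.
Test 1: faults giving observed 0 are {g1 stuck-at-0, g1 inverted output, g2 stuck-at-1, g2 inverted output, g3 stuck-at-0, g3 inverted output}.
Test 2 (in0=0, in1=1, in2=1): fault-free g1=0, g2=0, g3=0 → 0; observed 0. Eliminates g1 inverted output, g2 stuck-at-1, g2 inverted output, g3 inverted output.
Test 3 (in0=1, in1=0, in2=0): fault-free g1=0, g2=1, g3=1 → 1; observed 1. Eliminates g3 stuck-at-0.
Only g1 stuck-at-0 is consistent with every test.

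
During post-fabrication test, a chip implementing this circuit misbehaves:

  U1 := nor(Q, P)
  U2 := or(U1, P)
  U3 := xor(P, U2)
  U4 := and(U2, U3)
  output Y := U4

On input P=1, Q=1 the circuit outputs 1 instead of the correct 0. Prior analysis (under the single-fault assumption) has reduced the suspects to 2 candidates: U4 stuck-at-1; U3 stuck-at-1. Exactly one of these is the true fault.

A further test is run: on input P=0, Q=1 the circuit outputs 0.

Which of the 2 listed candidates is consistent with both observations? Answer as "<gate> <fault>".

U3 stuck-at-1

Evaluate each candidate on input P=0, Q=1:
  U4 stuck-at-1: U1=0, U2=0, U3=0, U4=1 [stuck-at-1] → 1 — eliminated
  U3 stuck-at-1: U1=0, U2=0, U3=1 [stuck-at-1], U4=0 → 0 — matches
Only U3 stuck-at-1 reproduces the observed 0.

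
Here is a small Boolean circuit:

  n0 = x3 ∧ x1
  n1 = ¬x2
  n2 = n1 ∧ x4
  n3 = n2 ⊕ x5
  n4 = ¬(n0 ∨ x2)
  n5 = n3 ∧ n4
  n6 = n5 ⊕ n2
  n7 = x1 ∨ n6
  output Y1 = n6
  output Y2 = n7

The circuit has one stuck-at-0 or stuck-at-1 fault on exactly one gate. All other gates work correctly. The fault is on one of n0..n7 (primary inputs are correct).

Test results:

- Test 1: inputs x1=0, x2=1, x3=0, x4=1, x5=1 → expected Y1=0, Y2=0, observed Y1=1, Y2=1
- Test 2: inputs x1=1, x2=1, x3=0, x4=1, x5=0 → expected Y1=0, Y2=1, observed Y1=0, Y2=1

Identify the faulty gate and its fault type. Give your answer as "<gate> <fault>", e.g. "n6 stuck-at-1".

n4 stuck-at-1

Fault-free values for test 1 (x1=0, x2=1, x3=0, x4=1, x5=1): n0=0, n1=0, n2=0, n3=1, n4=0, n5=0, n6=0, n7=0, giving Y1=0, Y2=0. Observed Y1=1, Y2=1.
Test 1: faults giving observed Y1=1, Y2=1 are {n1 stuck-at-1, n2 stuck-at-1, n4 stuck-at-1, n5 stuck-at-1, n6 stuck-at-1}.
Test 2 (x1=1, x2=1, x3=0, x4=1, x5=0): fault-free n0=0, n1=0, n2=0, n3=0, n4=0, n5=0, n6=0, n7=1 → Y1=0, Y2=1; observed Y1=0, Y2=1. Eliminates n1 stuck-at-1, n2 stuck-at-1, n5 stuck-at-1, n6 stuck-at-1.
Only n4 stuck-at-1 is consistent with every test.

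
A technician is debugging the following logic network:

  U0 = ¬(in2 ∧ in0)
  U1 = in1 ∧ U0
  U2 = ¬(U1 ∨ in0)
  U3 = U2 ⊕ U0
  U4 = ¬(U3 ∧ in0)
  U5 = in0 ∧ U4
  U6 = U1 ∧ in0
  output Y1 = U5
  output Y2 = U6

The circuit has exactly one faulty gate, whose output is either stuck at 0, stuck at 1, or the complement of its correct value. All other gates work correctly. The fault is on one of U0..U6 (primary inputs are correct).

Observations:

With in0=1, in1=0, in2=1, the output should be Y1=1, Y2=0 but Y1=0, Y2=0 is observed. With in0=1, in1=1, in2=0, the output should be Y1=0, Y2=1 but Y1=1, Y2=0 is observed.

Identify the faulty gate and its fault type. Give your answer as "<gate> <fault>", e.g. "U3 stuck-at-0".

U0 inverted output

Fault-free values for test 1 (in0=1, in1=0, in2=1): U0=0, U1=0, U2=0, U3=0, U4=1, U5=1, U6=0, giving Y1=1, Y2=0. Observed Y1=0, Y2=0.
Test 1: faults giving observed Y1=0, Y2=0 are {U0 stuck-at-1, U0 inverted output, U2 stuck-at-1, U2 inverted output, U3 stuck-at-1, U3 inverted output, U4 stuck-at-0, U4 inverted output, U5 stuck-at-0, U5 inverted output}.
Test 2 (in0=1, in1=1, in2=0): fault-free U0=1, U1=1, U2=0, U3=1, U4=0, U5=0, U6=1 → Y1=0, Y2=1; observed Y1=1, Y2=0. Eliminates U0 stuck-at-1, U2 stuck-at-1, U2 inverted output, U3 stuck-at-1, U3 inverted output, U4 stuck-at-0, U4 inverted output, U5 stuck-at-0, U5 inverted output.
Only U0 inverted output is consistent with every test.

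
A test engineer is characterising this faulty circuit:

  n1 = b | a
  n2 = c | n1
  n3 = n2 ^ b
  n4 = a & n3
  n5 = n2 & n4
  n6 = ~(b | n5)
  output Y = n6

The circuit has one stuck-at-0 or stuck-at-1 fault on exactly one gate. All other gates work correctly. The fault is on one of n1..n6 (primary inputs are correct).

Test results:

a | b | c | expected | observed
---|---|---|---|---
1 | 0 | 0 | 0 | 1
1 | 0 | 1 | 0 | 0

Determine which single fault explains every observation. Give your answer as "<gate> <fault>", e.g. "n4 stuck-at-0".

n1 stuck-at-0

Fault-free values for test 1 (a=1, b=0, c=0): n1=1, n2=1, n3=1, n4=1, n5=1, n6=0, giving Y=0. Observed 1.
Test 1: faults giving observed 1 are {n1 stuck-at-0, n2 stuck-at-0, n3 stuck-at-0, n4 stuck-at-0, n5 stuck-at-0, n6 stuck-at-1}.
Test 2 (a=1, b=0, c=1): fault-free n1=1, n2=1, n3=1, n4=1, n5=1, n6=0 → 0; observed 0. Eliminates n2 stuck-at-0, n3 stuck-at-0, n4 stuck-at-0, n5 stuck-at-0, n6 stuck-at-1.
Only n1 stuck-at-0 is consistent with every test.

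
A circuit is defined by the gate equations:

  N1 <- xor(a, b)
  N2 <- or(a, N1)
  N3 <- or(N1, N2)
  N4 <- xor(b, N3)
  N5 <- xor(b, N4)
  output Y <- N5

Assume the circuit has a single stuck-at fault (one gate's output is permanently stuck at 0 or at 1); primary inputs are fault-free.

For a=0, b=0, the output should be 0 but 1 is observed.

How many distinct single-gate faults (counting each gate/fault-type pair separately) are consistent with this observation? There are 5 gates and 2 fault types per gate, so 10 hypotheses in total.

Fault-free: N1=0, N2=0, N3=0, N4=0, N5=0 → 0. Observed 1.
  N1 stuck-at-0: output 0 ✗
  N1 stuck-at-1: output 1 ✓
  N2 stuck-at-0: output 0 ✗
  N2 stuck-at-1: output 1 ✓
  N3 stuck-at-0: output 0 ✗
  N3 stuck-at-1: output 1 ✓
  N4 stuck-at-0: output 0 ✗
  N4 stuck-at-1: output 1 ✓
  N5 stuck-at-0: output 0 ✗
  N5 stuck-at-1: output 1 ✓
Consistent faults: {N1 stuck-at-1, N2 stuck-at-1, N3 stuck-at-1, N4 stuck-at-1, N5 stuck-at-1} — 5 in all.

5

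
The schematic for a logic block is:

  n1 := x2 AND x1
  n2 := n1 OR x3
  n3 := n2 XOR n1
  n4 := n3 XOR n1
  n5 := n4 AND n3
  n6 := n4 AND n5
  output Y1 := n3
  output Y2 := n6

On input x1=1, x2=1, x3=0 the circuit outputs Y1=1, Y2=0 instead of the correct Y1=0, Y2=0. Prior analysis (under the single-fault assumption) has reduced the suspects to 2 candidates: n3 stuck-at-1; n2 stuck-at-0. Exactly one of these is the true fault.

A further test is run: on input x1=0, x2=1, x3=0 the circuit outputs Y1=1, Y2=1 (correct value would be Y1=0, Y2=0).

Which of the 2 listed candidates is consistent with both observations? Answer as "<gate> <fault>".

Evaluate each candidate on input x1=0, x2=1, x3=0:
  n3 stuck-at-1: n1=0, n2=0, n3=1 [stuck-at-1], n4=1, n5=1, n6=1 → Y1=1, Y2=1 — matches
  n2 stuck-at-0: n1=0, n2=0 [stuck-at-0], n3=0, n4=0, n5=0, n6=0 → Y1=0, Y2=0 — eliminated
Only n3 stuck-at-1 reproduces the observed Y1=1, Y2=1.

n3 stuck-at-1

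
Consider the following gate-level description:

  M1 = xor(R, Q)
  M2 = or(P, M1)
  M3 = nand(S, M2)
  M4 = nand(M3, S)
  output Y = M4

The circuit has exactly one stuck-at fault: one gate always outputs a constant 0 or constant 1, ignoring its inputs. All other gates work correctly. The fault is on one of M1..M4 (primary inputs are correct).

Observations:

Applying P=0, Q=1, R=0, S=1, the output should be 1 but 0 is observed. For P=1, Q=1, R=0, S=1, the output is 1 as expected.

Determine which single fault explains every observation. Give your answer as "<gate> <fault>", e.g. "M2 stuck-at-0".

Fault-free values for test 1 (P=0, Q=1, R=0, S=1): M1=1, M2=1, M3=0, M4=1, giving Y=1. Observed 0.
Test 1: faults giving observed 0 are {M1 stuck-at-0, M2 stuck-at-0, M3 stuck-at-1, M4 stuck-at-0}.
Test 2 (P=1, Q=1, R=0, S=1): fault-free M1=1, M2=1, M3=0, M4=1 → 1; observed 1. Eliminates M2 stuck-at-0, M3 stuck-at-1, M4 stuck-at-0.
Only M1 stuck-at-0 is consistent with every test.

M1 stuck-at-0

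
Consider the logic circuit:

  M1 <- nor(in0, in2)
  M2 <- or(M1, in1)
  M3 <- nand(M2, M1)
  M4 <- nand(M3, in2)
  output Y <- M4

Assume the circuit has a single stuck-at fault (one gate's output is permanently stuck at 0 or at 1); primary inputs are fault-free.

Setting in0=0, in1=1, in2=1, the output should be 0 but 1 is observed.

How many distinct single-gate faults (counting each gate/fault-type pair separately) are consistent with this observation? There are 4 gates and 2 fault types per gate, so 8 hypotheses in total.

3

Fault-free: M1=0, M2=1, M3=1, M4=0 → 0. Observed 1.
  M1 stuck-at-0: output 0 ✗
  M1 stuck-at-1: output 1 ✓
  M2 stuck-at-0: output 0 ✗
  M2 stuck-at-1: output 0 ✗
  M3 stuck-at-0: output 1 ✓
  M3 stuck-at-1: output 0 ✗
  M4 stuck-at-0: output 0 ✗
  M4 stuck-at-1: output 1 ✓
Consistent faults: {M1 stuck-at-1, M3 stuck-at-0, M4 stuck-at-1} — 3 in all.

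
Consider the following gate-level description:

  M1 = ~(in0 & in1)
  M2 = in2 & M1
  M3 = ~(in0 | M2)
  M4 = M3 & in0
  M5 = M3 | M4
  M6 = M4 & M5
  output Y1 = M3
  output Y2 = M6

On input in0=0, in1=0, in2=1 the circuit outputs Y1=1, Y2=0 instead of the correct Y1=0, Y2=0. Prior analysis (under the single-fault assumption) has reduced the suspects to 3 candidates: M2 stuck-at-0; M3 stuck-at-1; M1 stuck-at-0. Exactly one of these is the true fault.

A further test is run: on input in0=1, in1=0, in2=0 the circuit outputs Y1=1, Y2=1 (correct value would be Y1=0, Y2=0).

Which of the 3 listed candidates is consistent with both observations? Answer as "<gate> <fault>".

Evaluate each candidate on input in0=1, in1=0, in2=0:
  M2 stuck-at-0: M1=1, M2=0 [stuck-at-0], M3=0, M4=0, M5=0, M6=0 → Y1=0, Y2=0 — eliminated
  M3 stuck-at-1: M1=1, M2=0, M3=1 [stuck-at-1], M4=1, M5=1, M6=1 → Y1=1, Y2=1 — matches
  M1 stuck-at-0: M1=0 [stuck-at-0], M2=0, M3=0, M4=0, M5=0, M6=0 → Y1=0, Y2=0 — eliminated
Only M3 stuck-at-1 reproduces the observed Y1=1, Y2=1.

M3 stuck-at-1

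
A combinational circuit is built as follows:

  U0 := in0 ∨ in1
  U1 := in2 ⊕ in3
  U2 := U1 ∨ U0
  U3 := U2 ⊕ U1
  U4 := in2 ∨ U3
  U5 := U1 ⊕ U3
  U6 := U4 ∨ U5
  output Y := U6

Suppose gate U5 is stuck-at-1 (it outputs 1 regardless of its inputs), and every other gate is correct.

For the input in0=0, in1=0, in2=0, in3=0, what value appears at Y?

Propagate with U5 forced: U0=0, U1=0, U2=0, U3=0, U4=0, U5=1 [stuck-at-1], U6=1.
So Y = 1. (Without the fault it would be 0.)

1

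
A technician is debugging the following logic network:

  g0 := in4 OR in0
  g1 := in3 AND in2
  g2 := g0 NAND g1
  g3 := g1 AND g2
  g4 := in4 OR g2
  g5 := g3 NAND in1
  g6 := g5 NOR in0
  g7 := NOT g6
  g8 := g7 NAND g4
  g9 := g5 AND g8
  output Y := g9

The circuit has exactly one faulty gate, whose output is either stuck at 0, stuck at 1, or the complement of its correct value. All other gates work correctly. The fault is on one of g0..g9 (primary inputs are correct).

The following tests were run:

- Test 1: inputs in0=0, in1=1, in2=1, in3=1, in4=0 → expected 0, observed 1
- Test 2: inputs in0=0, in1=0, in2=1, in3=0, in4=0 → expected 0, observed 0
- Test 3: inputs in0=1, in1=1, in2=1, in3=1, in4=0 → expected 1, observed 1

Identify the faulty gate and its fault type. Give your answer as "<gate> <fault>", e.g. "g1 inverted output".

g0 stuck-at-1

Fault-free values for test 1 (in0=0, in1=1, in2=1, in3=1, in4=0): g0=0, g1=1, g2=1, g3=1, g4=1, g5=0, g6=1, g7=0, g8=1, g9=0, giving Y=0. Observed 1.
Test 1: faults giving observed 1 are {g0 stuck-at-1, g0 inverted output, g2 stuck-at-0, g2 inverted output, g9 stuck-at-1, g9 inverted output}.
Test 2 (in0=0, in1=0, in2=1, in3=0, in4=0): fault-free g0=0, g1=0, g2=1, g3=0, g4=1, g5=1, g6=0, g7=1, g8=0, g9=0 → 0; observed 0. Eliminates g2 stuck-at-0, g2 inverted output, g9 stuck-at-1, g9 inverted output.
Test 3 (in0=1, in1=1, in2=1, in3=1, in4=0): fault-free g0=1, g1=1, g2=0, g3=0, g4=0, g5=1, g6=0, g7=1, g8=1, g9=1 → 1; observed 1. Eliminates g0 inverted output.
Only g0 stuck-at-1 is consistent with every test.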